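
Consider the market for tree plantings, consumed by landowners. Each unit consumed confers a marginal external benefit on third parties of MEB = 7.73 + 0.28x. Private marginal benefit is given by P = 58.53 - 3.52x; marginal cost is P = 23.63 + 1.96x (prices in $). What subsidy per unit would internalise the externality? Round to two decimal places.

subsidy = $10.03 per unit

Social marginal benefit = demand + MEB = 66.26 - 3.24x.
Set SMB = MC: 66.26 - 3.24x = 23.63 + 1.96x → x* = 8.1981.
The Pigouvian subsidy equals MEB at x*: 7.73 + 0.28×8.1981 = 10.0255.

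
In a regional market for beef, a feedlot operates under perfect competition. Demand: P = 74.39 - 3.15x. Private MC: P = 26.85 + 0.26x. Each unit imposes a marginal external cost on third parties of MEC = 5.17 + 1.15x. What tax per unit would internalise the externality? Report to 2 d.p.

tax = 15.86 per unit

Social marginal cost = private MC + MEC = 32.02 + 1.41x.
Set SMC = demand: 32.02 + 1.41x = 74.39 - 3.15x → x* = 9.2917.
The Pigouvian tax equals MEC at x*: 5.17 + 1.15×9.2917 = 15.8555.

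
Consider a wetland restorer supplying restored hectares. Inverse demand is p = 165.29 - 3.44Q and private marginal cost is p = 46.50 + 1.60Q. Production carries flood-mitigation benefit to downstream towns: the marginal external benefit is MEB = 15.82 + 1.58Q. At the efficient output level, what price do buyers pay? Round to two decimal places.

P = 31.46

Social marginal cost = private MC − MEB = 30.68 + 0.02Q.
Set SMC = demand: 30.68 + 0.02Q = 165.29 - 3.44Q → Q* = 38.9046.
Consumer price on the demand curve at Q*: 165.29 − 3.44×38.9046 = 31.4582.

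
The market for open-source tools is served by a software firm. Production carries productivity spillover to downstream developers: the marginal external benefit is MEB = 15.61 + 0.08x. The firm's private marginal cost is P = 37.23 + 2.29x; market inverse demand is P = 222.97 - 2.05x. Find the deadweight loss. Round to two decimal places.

DWL = 42.52

Market equilibrium (private): 37.23 + 2.29x = 222.97 - 2.05x → x_m = 42.7972.
Social marginal cost = private MC − MEB = 21.62 + 2.21x.
Set SMC = demand: 21.62 + 2.21x = 222.97 - 2.05x → x* = 47.2653.
Between x* and x_m the wedge demand − SMC runs linearly from 0 to MEB(x_m), so the loss is a triangle.
DWL = ½ × 4.4681 × 19.0338 = 42.5225.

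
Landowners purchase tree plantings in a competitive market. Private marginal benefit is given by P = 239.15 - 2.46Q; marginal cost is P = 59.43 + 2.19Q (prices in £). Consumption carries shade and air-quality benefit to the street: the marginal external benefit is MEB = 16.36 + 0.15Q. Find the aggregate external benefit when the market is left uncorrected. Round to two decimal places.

Market equilibrium (private): 59.43 + 2.19Q = 239.15 - 2.46Q → Q_m = 38.6495.
Total external benefit = ∫₀^{Q_m} (16.36 + 0.15Q) dQ = 16.36×38.6495 + ½×0.15×38.6495² = 744.3396.

£744.34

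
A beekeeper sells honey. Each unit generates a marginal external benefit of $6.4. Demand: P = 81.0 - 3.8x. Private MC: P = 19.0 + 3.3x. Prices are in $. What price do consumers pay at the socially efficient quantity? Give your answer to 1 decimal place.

P = $44.4

Social marginal cost = private MC − MEB = 12.6 + 3.3x.
Set SMC = demand: 12.6 + 3.3x = 81.0 - 3.8x → x* = 9.6338.
Consumer price on the demand curve at x*: 81.0 − 3.8×9.6338 = 44.3916.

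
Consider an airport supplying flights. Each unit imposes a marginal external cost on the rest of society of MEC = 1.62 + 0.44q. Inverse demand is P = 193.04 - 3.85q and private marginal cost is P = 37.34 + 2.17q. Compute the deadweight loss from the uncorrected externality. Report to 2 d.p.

DWL = 13.08

Market equilibrium (private): 37.34 + 2.17q = 193.04 - 3.85q → q_m = 25.8638.
Social marginal cost = private MC + MEC = 38.96 + 2.61q.
Set SMC = demand: 38.96 + 2.61q = 193.04 - 3.85q → q* = 23.8514.
Between q* and q_m the wedge SMC − demand runs linearly from 0 to MEC(q_m), so the loss is a triangle.
DWL = ½ × 2.0124 × 13.0001 = 13.0807.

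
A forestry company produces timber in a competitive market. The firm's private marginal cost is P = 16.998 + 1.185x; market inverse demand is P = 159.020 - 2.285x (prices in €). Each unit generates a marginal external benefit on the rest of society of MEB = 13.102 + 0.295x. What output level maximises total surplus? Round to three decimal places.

x* = 48.858

Social marginal cost = private MC − MEB = 3.896 + 0.890x.
Set SMC = demand: 3.896 + 0.890x = 159.020 - 2.285x → x* = 48.8580.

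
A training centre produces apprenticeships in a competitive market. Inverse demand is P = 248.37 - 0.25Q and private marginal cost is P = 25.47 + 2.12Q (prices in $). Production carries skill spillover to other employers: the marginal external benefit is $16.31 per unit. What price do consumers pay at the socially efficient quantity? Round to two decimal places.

P = $223.14

Social marginal cost = private MC − MEB = 9.16 + 2.12Q.
Set SMC = demand: 9.16 + 2.12Q = 248.37 - 0.25Q → Q* = 100.9325.
Consumer price on the demand curve at Q*: 248.37 − 0.25×100.9325 = 223.1369.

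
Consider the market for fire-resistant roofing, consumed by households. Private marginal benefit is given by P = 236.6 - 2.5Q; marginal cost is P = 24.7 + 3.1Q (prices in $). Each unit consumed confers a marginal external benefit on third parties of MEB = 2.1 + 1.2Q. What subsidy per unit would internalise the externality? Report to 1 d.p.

Social marginal benefit = demand + MEB = 238.7 - 1.3Q.
Set SMB = MC: 238.7 - 1.3Q = 24.7 + 3.1Q → Q* = 48.6364.
The Pigouvian subsidy equals MEB at Q*: 2.1 + 1.2×48.6364 = 60.4637.

subsidy = $60.5 per unit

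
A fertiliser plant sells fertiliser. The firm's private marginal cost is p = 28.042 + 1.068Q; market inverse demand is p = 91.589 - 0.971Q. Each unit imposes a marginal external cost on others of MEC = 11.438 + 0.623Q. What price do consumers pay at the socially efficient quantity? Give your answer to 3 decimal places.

P = 72.582

Social marginal cost = private MC + MEC = 39.480 + 1.691Q.
Set SMC = demand: 39.480 + 1.691Q = 91.589 - 0.971Q → Q* = 19.5751.
Consumer price on the demand curve at Q*: 91.589 − 0.971×19.5751 = 72.5816.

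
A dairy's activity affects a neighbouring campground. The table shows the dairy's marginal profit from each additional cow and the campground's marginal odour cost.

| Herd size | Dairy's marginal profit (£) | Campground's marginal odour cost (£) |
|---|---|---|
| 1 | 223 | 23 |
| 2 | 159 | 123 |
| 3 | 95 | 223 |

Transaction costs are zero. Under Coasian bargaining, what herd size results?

Bargaining reaches the level where marginal profit last exceeds marginal odour cost.
That holds through level 2 (159 ≥ 123) but not at 3 (95 < 223).

2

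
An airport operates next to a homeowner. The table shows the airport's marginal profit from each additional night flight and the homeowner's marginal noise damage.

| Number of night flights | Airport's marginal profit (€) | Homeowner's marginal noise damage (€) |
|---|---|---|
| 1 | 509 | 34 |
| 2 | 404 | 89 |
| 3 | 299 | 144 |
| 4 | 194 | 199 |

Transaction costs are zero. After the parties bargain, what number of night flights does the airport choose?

Bargaining reaches the level where marginal profit last exceeds marginal noise damage.
That holds through level 3 (299 ≥ 144) but not at 4 (194 < 199).

3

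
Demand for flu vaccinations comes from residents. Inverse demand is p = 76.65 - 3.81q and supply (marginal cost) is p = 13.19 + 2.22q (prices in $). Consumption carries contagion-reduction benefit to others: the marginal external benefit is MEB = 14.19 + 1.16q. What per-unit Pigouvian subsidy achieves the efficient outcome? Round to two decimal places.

subsidy = $32.69 per unit

Social marginal benefit = demand + MEB = 90.84 - 2.65q.
Set SMB = MC: 90.84 - 2.65q = 13.19 + 2.22q → q* = 15.9446.
The Pigouvian subsidy equals MEB at q*: 14.19 + 1.16×15.9446 = 32.6857.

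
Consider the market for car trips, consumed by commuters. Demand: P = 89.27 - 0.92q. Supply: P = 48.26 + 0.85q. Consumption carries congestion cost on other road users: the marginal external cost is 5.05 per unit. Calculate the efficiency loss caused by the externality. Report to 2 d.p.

DWL = 7.20

Market equilibrium (private): 48.26 + 0.85q = 89.27 - 0.92q → q_m = 23.1695.
Social marginal benefit = demand − MEC = 84.22 - 0.92q.
Set SMB = MC: 84.22 - 0.92q = 48.26 + 0.85q → q* = 20.3164.
The loss is the area between SMB and MC from q* to q_m; with linear curves that's a triangle of height MEC(q_m).
DWL = ½ × 2.8531 × 5.0500 = 7.2041.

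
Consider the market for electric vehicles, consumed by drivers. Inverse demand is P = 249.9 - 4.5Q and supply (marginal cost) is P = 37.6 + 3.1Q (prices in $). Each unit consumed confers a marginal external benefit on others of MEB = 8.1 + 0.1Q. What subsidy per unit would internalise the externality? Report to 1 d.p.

subsidy = $11.0 per unit

Social marginal benefit = demand + MEB = 258.0 - 4.4Q.
Set SMB = MC: 258.0 - 4.4Q = 37.6 + 3.1Q → Q* = 29.3867.
The Pigouvian subsidy equals MEB at Q*: 8.1 + 0.1×29.3867 = 11.0387.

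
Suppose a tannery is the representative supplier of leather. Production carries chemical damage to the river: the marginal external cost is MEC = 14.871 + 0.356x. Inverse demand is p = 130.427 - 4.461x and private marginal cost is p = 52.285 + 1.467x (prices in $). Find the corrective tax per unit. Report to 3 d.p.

Social marginal cost = private MC + MEC = 67.156 + 1.823x.
Set SMC = demand: 67.156 + 1.823x = 130.427 - 4.461x → x* = 10.0686.
The Pigouvian tax equals MEC at x*: 14.871 + 0.356×10.0686 = 18.4554.

tax = $18.455 per unit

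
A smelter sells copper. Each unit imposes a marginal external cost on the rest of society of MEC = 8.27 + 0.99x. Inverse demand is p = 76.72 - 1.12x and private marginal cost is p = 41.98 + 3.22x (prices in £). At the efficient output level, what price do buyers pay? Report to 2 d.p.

Social marginal cost = private MC + MEC = 50.25 + 4.21x.
Set SMC = demand: 50.25 + 4.21x = 76.72 - 1.12x → x* = 4.9662.
Consumer price on the demand curve at x*: 76.72 − 1.12×4.9662 = 71.1579.

P = £71.16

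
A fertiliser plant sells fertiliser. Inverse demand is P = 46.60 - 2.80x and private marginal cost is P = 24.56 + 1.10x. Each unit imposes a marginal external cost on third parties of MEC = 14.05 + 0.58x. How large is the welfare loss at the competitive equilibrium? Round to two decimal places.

Market equilibrium (private): 24.56 + 1.10x = 46.60 - 2.80x → x_m = 5.6513.
Social marginal cost = private MC + MEC = 38.61 + 1.68x.
Set SMC = demand: 38.61 + 1.68x = 46.60 - 2.80x → x* = 1.7835.
The loss is the area between SMC and demand from x* to x_m; with linear curves that's a triangle of height MEC(x_m).
DWL = ½ × 3.8678 × 17.3277 = 33.5100.

DWL = 33.51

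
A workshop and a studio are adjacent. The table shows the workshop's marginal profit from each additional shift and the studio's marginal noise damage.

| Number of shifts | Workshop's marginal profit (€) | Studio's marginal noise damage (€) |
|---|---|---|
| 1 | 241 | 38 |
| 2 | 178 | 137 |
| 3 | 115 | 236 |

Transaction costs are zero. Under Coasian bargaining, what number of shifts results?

Bargaining reaches the level where marginal profit last exceeds marginal noise damage.
That holds through level 2 (178 ≥ 137) but not at 3 (115 < 236).

2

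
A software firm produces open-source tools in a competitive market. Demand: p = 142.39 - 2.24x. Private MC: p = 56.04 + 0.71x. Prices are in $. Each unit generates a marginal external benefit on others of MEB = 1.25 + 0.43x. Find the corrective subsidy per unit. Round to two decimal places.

Social marginal cost = private MC − MEB = 54.79 + 0.28x.
Set SMC = demand: 54.79 + 0.28x = 142.39 - 2.24x → x* = 34.7619.
The Pigouvian subsidy equals MEB at x*: 1.25 + 0.43×34.7619 = 16.1976.

subsidy = $16.20 per unit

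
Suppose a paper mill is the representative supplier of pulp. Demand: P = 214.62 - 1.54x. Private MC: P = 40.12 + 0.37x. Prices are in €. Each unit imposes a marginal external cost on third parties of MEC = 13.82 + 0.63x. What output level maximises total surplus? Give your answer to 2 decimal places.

x* = 63.26

Social marginal cost = private MC + MEC = 53.94 + x.
Set SMC = demand: 53.94 + x = 214.62 - 1.54x → x* = 63.2598.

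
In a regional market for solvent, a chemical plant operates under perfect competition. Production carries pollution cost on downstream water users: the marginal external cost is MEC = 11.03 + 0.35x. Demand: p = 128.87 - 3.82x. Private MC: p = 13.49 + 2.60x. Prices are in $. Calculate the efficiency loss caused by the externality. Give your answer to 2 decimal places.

Market equilibrium (private): 13.49 + 2.60x = 128.87 - 3.82x → x_m = 17.9720.
Social marginal cost = private MC + MEC = 24.52 + 2.95x.
Set SMC = demand: 24.52 + 2.95x = 128.87 - 3.82x → x* = 15.4136.
Height of the DWL triangle at x_m is SMC(x_m) − demand(x_m) = MEC(x_m) = 17.3202.
DWL = ½ × 2.5584 × 17.3202 = 22.1560.

DWL = $22.16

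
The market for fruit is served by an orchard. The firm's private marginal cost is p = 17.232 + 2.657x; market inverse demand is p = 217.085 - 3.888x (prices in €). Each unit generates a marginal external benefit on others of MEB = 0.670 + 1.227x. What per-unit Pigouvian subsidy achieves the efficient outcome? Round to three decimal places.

subsidy = €46.936 per unit

Social marginal cost = private MC − MEB = 16.562 + 1.430x.
Set SMC = demand: 16.562 + 1.430x = 217.085 - 3.888x → x* = 37.7065.
The Pigouvian subsidy equals MEB at x*: 0.670 + 1.227×37.7065 = 46.9359.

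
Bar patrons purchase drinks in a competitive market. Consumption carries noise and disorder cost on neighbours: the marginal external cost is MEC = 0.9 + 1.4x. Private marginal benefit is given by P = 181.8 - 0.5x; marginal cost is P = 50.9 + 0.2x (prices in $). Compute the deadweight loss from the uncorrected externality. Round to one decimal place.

Market equilibrium (private): 50.9 + 0.2x = 181.8 - 0.5x → x_m = 187.0000.
Social marginal benefit = demand − MEC = 180.9 - 1.9x.
Set SMB = MC: 180.9 - 1.9x = 50.9 + 0.2x → x* = 61.9048.
The loss is the area between SMB and MC from x* to x_m; with linear curves that's a triangle of height MEC(x_m).
DWL = ½ × 125.0952 × 262.7000 = 16431.2545.

DWL = $16431.3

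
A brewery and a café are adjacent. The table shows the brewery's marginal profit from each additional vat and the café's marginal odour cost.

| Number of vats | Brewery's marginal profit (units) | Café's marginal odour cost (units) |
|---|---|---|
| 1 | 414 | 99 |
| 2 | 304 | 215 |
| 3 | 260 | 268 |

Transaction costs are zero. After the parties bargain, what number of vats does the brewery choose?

2

Bargaining reaches the level where marginal profit last exceeds marginal odour cost.
That holds through level 2 (304 ≥ 215) but not at 3 (260 < 268).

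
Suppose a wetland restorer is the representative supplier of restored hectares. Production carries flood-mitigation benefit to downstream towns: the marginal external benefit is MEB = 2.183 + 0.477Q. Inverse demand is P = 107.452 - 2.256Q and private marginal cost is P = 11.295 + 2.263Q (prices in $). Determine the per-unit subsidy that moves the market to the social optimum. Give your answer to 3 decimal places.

Social marginal cost = private MC − MEB = 9.112 + 1.786Q.
Set SMC = demand: 9.112 + 1.786Q = 107.452 - 2.256Q → Q* = 24.3295.
The Pigouvian subsidy equals MEB at Q*: 2.183 + 0.477×24.3295 = 13.7882.

subsidy = $13.788 per unit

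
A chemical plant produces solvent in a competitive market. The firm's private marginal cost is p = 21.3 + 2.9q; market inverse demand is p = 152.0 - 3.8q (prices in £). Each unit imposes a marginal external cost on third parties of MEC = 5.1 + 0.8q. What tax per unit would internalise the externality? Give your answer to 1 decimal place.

tax = £18.5 per unit

Social marginal cost = private MC + MEC = 26.4 + 3.7q.
Set SMC = demand: 26.4 + 3.7q = 152.0 - 3.8q → q* = 16.7467.
The Pigouvian tax equals MEC at q*: 5.1 + 0.8×16.7467 = 18.4974.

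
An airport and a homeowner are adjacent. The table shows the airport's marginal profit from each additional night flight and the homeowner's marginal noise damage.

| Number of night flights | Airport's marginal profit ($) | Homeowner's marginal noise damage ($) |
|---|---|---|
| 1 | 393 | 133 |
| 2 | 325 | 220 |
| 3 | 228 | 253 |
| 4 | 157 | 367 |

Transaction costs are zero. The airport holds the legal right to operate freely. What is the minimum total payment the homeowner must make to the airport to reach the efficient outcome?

Left alone the airport would choose level 4 (marginal profit stays positive).
Efficient level: k* = 2 (marginal profit ≥ marginal noise damage through 2).
The homeowner must at least cover the airport's forgone profit from cutting 4→2: 228 + 157 = 385.

$385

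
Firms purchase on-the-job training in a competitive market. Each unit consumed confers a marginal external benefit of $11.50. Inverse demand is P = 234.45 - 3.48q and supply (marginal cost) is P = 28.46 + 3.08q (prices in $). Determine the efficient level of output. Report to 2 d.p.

q* = 33.15

Social marginal benefit = demand + MEB = 245.95 - 3.48q.
Set SMB = MC: 245.95 - 3.48q = 28.46 + 3.08q → q* = 33.1540.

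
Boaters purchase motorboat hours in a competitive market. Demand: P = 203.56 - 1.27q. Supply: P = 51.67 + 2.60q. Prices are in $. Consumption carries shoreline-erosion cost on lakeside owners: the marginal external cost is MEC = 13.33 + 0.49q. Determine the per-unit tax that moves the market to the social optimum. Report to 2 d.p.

Social marginal benefit = demand − MEC = 190.23 - 1.76q.
Set SMB = MC: 190.23 - 1.76q = 51.67 + 2.60q → q* = 31.7798.
The Pigouvian tax equals MEC at q*: 13.33 + 0.49×31.7798 = 28.9021.

tax = $28.90 per unit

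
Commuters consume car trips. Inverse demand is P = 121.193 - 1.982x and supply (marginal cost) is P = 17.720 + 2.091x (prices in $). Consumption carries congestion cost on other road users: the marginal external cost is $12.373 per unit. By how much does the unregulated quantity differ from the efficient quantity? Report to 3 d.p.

Market equilibrium (private): 17.720 + 2.091x = 121.193 - 1.982x → x_m = 25.4046.
Social marginal benefit = demand − MEC = 108.820 - 1.982x.
Set SMB = MC: 108.820 - 1.982x = 17.720 + 2.091x → x* = 22.3668.
Gap = |25.4046 − 22.3668| = 3.0378.

3.038 units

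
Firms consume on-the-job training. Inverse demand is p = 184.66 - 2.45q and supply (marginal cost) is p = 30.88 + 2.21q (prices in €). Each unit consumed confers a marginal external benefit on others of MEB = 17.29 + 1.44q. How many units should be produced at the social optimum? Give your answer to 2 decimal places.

q* = 53.13

Social marginal benefit = demand + MEB = 201.95 - 1.01q.
Set SMB = MC: 201.95 - 1.01q = 30.88 + 2.21q → q* = 53.1273.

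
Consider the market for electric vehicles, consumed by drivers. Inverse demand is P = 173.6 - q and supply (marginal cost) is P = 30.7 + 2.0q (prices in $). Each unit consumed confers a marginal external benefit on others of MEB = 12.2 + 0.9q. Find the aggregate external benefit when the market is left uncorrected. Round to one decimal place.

Market equilibrium (private): 30.7 + 2.0q = 173.6 - q → q_m = 47.6333.
Total external benefit = ∫₀^{q_m} (12.2 + 0.9q) dq = 12.2×47.6333 + ½×0.9×47.6333² = 1602.1453.

$1602.1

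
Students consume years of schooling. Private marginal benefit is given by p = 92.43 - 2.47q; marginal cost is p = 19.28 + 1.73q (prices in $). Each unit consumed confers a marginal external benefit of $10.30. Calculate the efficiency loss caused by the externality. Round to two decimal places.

DWL = $12.63

Market equilibrium (private): 19.28 + 1.73q = 92.43 - 2.47q → q_m = 17.4167.
Social marginal benefit = demand + MEB = 102.73 - 2.47q.
Set SMB = MC: 102.73 - 2.47q = 19.28 + 1.73q → q* = 19.8690.
Between q* and q_m the wedge SMB − MC runs linearly from 0 to MEB(q_m), so the loss is a triangle.
DWL = ½ × 2.4523 × 10.3000 = 12.6293.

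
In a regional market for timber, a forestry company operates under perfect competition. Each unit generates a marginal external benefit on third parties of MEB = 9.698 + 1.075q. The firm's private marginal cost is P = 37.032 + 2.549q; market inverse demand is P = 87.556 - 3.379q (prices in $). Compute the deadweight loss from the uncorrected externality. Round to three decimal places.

Market equilibrium (private): 37.032 + 2.549q = 87.556 - 3.379q → q_m = 8.5229.
Social marginal cost = private MC − MEB = 27.334 + 1.474q.
Set SMC = demand: 27.334 + 1.474q = 87.556 - 3.379q → q* = 12.4092.
The loss is the area between SMC and demand from q* to q_m; with linear curves that's a triangle of height MEB(q_m).
DWL = ½ × 3.8863 × 18.8602 = 36.6482.

DWL = $36.648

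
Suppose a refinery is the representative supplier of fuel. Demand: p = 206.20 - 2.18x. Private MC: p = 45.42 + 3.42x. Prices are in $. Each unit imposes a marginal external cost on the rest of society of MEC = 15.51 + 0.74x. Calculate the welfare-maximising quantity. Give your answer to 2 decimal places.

x* = 22.91

Social marginal cost = private MC + MEC = 60.93 + 4.16x.
Set SMC = demand: 60.93 + 4.16x = 206.20 - 2.18x → x* = 22.9132.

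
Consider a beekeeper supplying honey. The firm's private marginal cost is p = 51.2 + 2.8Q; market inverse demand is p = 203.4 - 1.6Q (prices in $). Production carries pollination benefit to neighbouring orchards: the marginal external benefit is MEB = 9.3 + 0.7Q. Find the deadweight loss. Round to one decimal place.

Market equilibrium (private): 51.2 + 2.8Q = 203.4 - 1.6Q → Q_m = 34.5909.
Social marginal cost = private MC − MEB = 41.9 + 2.1Q.
Set SMC = demand: 41.9 + 2.1Q = 203.4 - 1.6Q → Q* = 43.6486.
The loss is the area between SMC and demand from Q* to Q_m; with linear curves that's a triangle of height MEB(Q_m).
DWL = ½ × 9.0577 × 33.5136 = 151.7781.

DWL = $151.8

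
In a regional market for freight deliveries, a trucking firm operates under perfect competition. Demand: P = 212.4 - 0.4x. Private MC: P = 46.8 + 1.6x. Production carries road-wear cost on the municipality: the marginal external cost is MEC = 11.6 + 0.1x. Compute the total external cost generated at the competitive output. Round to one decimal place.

Market equilibrium (private): 46.8 + 1.6x = 212.4 - 0.4x → x_m = 82.8000.
Total external cost = ∫₀^{x_m} (11.6 + 0.1x) dx = 11.6×82.8000 + ½×0.1×82.8000² = 1303.2720.

1303.3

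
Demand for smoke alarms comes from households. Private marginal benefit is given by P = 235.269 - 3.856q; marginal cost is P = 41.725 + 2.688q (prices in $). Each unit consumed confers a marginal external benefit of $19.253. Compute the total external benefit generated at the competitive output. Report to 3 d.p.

Market equilibrium (private): 41.725 + 2.688q = 235.269 - 3.856q → q_m = 29.5758.
Total external benefit = MEB × q_m = 19.253 × 29.5758 = 569.4229.

$569.423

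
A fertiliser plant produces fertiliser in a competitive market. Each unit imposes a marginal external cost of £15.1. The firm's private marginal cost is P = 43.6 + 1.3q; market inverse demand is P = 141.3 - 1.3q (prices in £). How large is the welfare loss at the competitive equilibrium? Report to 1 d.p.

DWL = £43.8

Market equilibrium (private): 43.6 + 1.3q = 141.3 - 1.3q → q_m = 37.5769.
Social marginal cost = private MC + MEC = 58.7 + 1.3q.
Set SMC = demand: 58.7 + 1.3q = 141.3 - 1.3q → q* = 31.7692.
Height of the DWL triangle at q_m is SMC(q_m) − demand(q_m) = MEC(q_m) = 15.1000.
DWL = ½ × 5.8077 × 15.1000 = 43.8481.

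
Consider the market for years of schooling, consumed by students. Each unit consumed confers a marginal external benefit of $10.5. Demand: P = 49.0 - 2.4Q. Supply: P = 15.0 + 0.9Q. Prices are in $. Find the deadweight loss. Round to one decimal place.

DWL = $16.7

Market equilibrium (private): 15.0 + 0.9Q = 49.0 - 2.4Q → Q_m = 10.3030.
Social marginal benefit = demand + MEB = 59.5 - 2.4Q.
Set SMB = MC: 59.5 - 2.4Q = 15.0 + 0.9Q → Q* = 13.4848.
The welfare-loss triangle has base |Q_m − Q*| and height MEB(Q_m) (the vertical gap between SMB and MC is zero at Q* and MEB at Q_m).
DWL = ½ × 3.1818 × 10.5000 = 16.7045.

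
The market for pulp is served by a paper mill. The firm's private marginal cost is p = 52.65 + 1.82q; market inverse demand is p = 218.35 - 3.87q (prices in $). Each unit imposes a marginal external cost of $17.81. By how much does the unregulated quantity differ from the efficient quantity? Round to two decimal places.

Market equilibrium (private): 52.65 + 1.82q = 218.35 - 3.87q → q_m = 29.1213.
Social marginal cost = private MC + MEC = 70.46 + 1.82q.
Set SMC = demand: 70.46 + 1.82q = 218.35 - 3.87q → q* = 25.9912.
Gap = |29.1213 − 25.9912| = 3.1301.

3.13 units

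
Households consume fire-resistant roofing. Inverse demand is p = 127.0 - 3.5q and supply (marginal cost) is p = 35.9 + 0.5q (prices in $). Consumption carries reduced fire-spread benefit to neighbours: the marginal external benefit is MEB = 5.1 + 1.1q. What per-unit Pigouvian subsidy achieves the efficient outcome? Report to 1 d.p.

Social marginal benefit = demand + MEB = 132.1 - 2.4q.
Set SMB = MC: 132.1 - 2.4q = 35.9 + 0.5q → q* = 33.1724.
The Pigouvian subsidy equals MEB at q*: 5.1 + 1.1×33.1724 = 41.5896.

subsidy = $41.6 per unit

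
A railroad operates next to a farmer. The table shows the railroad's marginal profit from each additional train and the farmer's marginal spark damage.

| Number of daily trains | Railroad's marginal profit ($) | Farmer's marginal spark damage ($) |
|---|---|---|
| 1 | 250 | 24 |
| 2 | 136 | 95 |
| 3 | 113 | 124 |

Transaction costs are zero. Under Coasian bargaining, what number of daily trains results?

Bargaining reaches the level where marginal profit last exceeds marginal spark damage.
That holds through level 2 (136 ≥ 95) but not at 3 (113 < 124).

2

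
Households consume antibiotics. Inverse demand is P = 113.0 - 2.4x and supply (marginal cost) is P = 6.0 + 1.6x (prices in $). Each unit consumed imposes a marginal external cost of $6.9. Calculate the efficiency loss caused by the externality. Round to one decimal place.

Market equilibrium (private): 6.0 + 1.6x = 113.0 - 2.4x → x_m = 26.7500.
Social marginal benefit = demand − MEC = 106.1 - 2.4x.
Set SMB = MC: 106.1 - 2.4x = 6.0 + 1.6x → x* = 25.0250.
Between x* and x_m the wedge MC − SMB runs linearly from 0 to MEC(x_m), so the loss is a triangle.
DWL = ½ × 1.7250 × 6.9000 = 5.9513.

DWL = $6.0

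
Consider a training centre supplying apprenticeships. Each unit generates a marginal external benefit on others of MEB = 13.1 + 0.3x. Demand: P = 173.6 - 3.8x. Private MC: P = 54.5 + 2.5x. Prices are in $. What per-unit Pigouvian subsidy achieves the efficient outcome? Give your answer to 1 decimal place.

Social marginal cost = private MC − MEB = 41.4 + 2.2x.
Set SMC = demand: 41.4 + 2.2x = 173.6 - 3.8x → x* = 22.0333.
The Pigouvian subsidy equals MEB at x*: 13.1 + 0.3×22.0333 = 19.7100.

subsidy = $19.7 per unit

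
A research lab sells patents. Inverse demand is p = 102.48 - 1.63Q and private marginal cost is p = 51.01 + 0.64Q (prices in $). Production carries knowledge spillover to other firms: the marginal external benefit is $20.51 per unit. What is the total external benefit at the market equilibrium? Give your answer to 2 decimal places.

Market equilibrium (private): 51.01 + 0.64Q = 102.48 - 1.63Q → Q_m = 22.6740.
Total external benefit = MEB × Q_m = 20.51 × 22.6740 = 465.0437.

$465.04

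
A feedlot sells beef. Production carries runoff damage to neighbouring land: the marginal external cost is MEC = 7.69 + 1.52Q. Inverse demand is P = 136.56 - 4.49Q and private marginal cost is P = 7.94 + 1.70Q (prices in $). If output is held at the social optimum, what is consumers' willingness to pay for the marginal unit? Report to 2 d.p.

Social marginal cost = private MC + MEC = 15.63 + 3.22Q.
Set SMC = demand: 15.63 + 3.22Q = 136.56 - 4.49Q → Q* = 15.6848.
Consumer price on the demand curve at Q*: 136.56 − 4.49×15.6848 = 66.1352.

P = $66.14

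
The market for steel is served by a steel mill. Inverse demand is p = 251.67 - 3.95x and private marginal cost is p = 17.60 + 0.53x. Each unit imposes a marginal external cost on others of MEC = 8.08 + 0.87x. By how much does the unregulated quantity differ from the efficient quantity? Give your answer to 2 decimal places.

Market equilibrium (private): 17.60 + 0.53x = 251.67 - 3.95x → x_m = 52.2478.
Social marginal cost = private MC + MEC = 25.68 + 1.40x.
Set SMC = demand: 25.68 + 1.40x = 251.67 - 3.95x → x* = 42.2411.
Gap = |52.2478 − 42.2411| = 10.0067.

10.01 units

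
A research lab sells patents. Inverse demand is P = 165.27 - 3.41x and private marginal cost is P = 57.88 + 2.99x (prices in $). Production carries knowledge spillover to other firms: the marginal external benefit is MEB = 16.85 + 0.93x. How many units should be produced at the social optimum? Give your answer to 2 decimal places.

Social marginal cost = private MC − MEB = 41.03 + 2.06x.
Set SMC = demand: 41.03 + 2.06x = 165.27 - 3.41x → x* = 22.7130.

x* = 22.71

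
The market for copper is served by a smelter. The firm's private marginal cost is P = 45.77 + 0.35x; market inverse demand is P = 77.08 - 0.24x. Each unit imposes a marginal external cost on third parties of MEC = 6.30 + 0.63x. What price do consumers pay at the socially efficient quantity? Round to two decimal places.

Social marginal cost = private MC + MEC = 52.07 + 0.98x.
Set SMC = demand: 52.07 + 0.98x = 77.08 - 0.24x → x* = 20.5000.
Consumer price on the demand curve at x*: 77.08 − 0.24×20.5000 = 72.1600.

P = 72.16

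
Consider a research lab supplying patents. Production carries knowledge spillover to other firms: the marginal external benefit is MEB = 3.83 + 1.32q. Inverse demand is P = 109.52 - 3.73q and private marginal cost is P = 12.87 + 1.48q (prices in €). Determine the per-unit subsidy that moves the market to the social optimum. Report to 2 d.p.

Social marginal cost = private MC − MEB = 9.04 + 0.16q.
Set SMC = demand: 9.04 + 0.16q = 109.52 - 3.73q → q* = 25.8303.
The Pigouvian subsidy equals MEB at q*: 3.83 + 1.32×25.8303 = 37.9260.

subsidy = €37.93 per unit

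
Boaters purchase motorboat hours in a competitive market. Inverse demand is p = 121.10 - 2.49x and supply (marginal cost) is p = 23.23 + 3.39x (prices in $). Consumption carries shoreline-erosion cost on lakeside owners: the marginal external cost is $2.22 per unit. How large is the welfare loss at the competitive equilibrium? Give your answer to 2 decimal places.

Market equilibrium (private): 23.23 + 3.39x = 121.10 - 2.49x → x_m = 16.6446.
Social marginal benefit = demand − MEC = 118.88 - 2.49x.
Set SMB = MC: 118.88 - 2.49x = 23.23 + 3.39x → x* = 16.2670.
The loss is the area between SMB and MC from x* to x_m; with linear curves that's a triangle of height MEC(x_m).
DWL = ½ × 0.3776 × 2.2200 = 0.4191.

DWL = $0.42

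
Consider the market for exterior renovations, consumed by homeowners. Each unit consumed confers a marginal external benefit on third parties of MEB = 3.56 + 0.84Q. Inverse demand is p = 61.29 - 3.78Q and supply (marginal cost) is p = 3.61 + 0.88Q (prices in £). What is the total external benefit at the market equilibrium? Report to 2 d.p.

Market equilibrium (private): 3.61 + 0.88Q = 61.29 - 3.78Q → Q_m = 12.3777.
Total external benefit = ∫₀^{Q_m} (3.56 + 0.84Q) dQ = 3.56×12.3777 + ½×0.84×12.3777² = 108.4117.

£108.41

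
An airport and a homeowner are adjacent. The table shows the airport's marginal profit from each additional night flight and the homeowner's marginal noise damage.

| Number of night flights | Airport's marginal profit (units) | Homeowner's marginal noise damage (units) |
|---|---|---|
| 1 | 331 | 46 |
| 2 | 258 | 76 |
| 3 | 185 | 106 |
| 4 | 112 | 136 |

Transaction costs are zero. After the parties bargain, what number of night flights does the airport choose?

Bargaining reaches the level where marginal profit last exceeds marginal noise damage.
That holds through level 3 (185 ≥ 106) but not at 4 (112 < 136).

3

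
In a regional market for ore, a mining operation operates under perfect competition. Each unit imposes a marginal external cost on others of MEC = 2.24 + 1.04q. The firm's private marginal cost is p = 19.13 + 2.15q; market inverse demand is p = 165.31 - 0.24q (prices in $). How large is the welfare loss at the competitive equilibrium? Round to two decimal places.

DWL = $632.10

Market equilibrium (private): 19.13 + 2.15q = 165.31 - 0.24q → q_m = 61.1632.
Social marginal cost = private MC + MEC = 21.37 + 3.19q.
Set SMC = demand: 21.37 + 3.19q = 165.31 - 0.24q → q* = 41.9650.
Between q* and q_m the wedge SMC − demand runs linearly from 0 to MEC(q_m), so the loss is a triangle.
DWL = ½ × 19.1982 × 65.8497 = 632.0979.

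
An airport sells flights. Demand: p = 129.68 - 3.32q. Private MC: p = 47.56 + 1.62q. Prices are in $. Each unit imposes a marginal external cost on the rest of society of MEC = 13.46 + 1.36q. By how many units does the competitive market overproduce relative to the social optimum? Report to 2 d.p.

Market equilibrium (private): 47.56 + 1.62q = 129.68 - 3.32q → q_m = 16.6235.
Social marginal cost = private MC + MEC = 61.02 + 2.98q.
Set SMC = demand: 61.02 + 2.98q = 129.68 - 3.32q → q* = 10.8984.
Gap = |16.6235 − 10.8984| = 5.7251.

5.73 units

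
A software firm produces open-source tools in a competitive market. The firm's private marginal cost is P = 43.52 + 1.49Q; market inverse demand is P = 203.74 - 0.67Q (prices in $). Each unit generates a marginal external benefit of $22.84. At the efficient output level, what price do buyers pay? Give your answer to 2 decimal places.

P = $146.96

Social marginal cost = private MC − MEB = 20.68 + 1.49Q.
Set SMC = demand: 20.68 + 1.49Q = 203.74 - 0.67Q → Q* = 84.7500.
Consumer price on the demand curve at Q*: 203.74 − 0.67×84.7500 = 146.9575.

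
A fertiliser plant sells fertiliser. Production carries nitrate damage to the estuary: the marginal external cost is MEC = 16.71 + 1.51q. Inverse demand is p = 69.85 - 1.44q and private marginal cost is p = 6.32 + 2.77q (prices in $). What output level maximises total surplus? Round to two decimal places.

Social marginal cost = private MC + MEC = 23.03 + 4.28q.
Set SMC = demand: 23.03 + 4.28q = 69.85 - 1.44q → q* = 8.1853.

q* = 8.19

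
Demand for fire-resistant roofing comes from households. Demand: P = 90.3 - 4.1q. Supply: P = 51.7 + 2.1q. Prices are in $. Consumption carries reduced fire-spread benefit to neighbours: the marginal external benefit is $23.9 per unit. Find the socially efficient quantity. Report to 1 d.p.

Social marginal benefit = demand + MEB = 114.2 - 4.1q.
Set SMB = MC: 114.2 - 4.1q = 51.7 + 2.1q → q* = 10.0806.

q* = 10.1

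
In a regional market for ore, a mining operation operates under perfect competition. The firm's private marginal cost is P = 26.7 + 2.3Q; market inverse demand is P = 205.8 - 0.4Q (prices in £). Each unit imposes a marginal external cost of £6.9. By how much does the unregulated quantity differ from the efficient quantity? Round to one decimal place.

2.6 units

Market equilibrium (private): 26.7 + 2.3Q = 205.8 - 0.4Q → Q_m = 66.3333.
Social marginal cost = private MC + MEC = 33.6 + 2.3Q.
Set SMC = demand: 33.6 + 2.3Q = 205.8 - 0.4Q → Q* = 63.7778.
Gap = |66.3333 − 63.7778| = 2.5555.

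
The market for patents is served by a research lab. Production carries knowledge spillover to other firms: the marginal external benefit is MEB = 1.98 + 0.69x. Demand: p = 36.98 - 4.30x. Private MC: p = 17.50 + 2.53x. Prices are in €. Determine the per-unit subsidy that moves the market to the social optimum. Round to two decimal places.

Social marginal cost = private MC − MEB = 15.52 + 1.84x.
Set SMC = demand: 15.52 + 1.84x = 36.98 - 4.30x → x* = 3.4951.
The Pigouvian subsidy equals MEB at x*: 1.98 + 0.69×3.4951 = 4.3916.

subsidy = €4.39 per unit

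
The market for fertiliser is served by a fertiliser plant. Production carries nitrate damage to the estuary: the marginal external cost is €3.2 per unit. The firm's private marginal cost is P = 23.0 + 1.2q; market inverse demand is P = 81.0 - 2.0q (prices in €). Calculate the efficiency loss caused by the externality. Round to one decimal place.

DWL = €1.6

Market equilibrium (private): 23.0 + 1.2q = 81.0 - 2.0q → q_m = 18.1250.
Social marginal cost = private MC + MEC = 26.2 + 1.2q.
Set SMC = demand: 26.2 + 1.2q = 81.0 - 2.0q → q* = 17.1250.
Between q* and q_m the wedge SMC − demand runs linearly from 0 to MEC(q_m), so the loss is a triangle.
DWL = ½ × 1.0000 × 3.2000 = 1.6000.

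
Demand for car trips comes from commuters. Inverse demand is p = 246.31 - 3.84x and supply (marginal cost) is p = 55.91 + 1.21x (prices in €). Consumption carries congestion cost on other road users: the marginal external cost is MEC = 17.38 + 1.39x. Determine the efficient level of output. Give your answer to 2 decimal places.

x* = 26.87

Social marginal benefit = demand − MEC = 228.93 - 5.23x.
Set SMB = MC: 228.93 - 5.23x = 55.91 + 1.21x → x* = 26.8665.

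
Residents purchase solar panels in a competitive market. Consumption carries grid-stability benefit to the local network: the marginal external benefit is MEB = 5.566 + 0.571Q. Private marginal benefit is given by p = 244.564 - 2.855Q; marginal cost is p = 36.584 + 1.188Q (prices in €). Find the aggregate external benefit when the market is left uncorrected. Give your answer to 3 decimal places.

€1041.839

Market equilibrium (private): 36.584 + 1.188Q = 244.564 - 2.855Q → Q_m = 51.4420.
Total external benefit = ∫₀^{Q_m} (5.566 + 0.571Q) dQ = 5.566×51.4420 + ½×0.571×51.4420² = 1041.8389.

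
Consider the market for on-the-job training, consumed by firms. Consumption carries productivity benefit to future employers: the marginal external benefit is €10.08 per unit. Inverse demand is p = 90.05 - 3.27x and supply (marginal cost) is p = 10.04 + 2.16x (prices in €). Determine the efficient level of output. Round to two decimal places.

x* = 16.59

Social marginal benefit = demand + MEB = 100.13 - 3.27x.
Set SMB = MC: 100.13 - 3.27x = 10.04 + 2.16x → x* = 16.5912.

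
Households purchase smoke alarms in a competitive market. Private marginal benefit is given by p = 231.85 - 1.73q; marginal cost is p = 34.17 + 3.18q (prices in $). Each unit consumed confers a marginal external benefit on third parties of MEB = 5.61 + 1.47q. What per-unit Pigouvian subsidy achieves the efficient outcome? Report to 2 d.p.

Social marginal benefit = demand + MEB = 237.46 - 0.26q.
Set SMB = MC: 237.46 - 0.26q = 34.17 + 3.18q → q* = 59.0959.
The Pigouvian subsidy equals MEB at q*: 5.61 + 1.47×59.0959 = 92.4810.

subsidy = $92.48 per unit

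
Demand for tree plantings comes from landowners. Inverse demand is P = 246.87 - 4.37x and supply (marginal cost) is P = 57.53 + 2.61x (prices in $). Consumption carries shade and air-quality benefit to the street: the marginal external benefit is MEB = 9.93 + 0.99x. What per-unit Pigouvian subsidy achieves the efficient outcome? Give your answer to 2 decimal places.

Social marginal benefit = demand + MEB = 256.80 - 3.38x.
Set SMB = MC: 256.80 - 3.38x = 57.53 + 2.61x → x* = 33.2671.
The Pigouvian subsidy equals MEB at x*: 9.93 + 0.99×33.2671 = 42.8644.

subsidy = $42.86 per unit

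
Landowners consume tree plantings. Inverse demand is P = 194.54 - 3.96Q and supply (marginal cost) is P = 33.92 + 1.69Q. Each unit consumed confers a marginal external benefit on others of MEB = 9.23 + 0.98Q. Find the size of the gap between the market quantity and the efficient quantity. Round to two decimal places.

7.94 units

Market equilibrium (private): 33.92 + 1.69Q = 194.54 - 3.96Q → Q_m = 28.4283.
Social marginal benefit = demand + MEB = 203.77 - 2.98Q.
Set SMB = MC: 203.77 - 2.98Q = 33.92 + 1.69Q → Q* = 36.3704.
Gap = |28.4283 − 36.3704| = 7.9421.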